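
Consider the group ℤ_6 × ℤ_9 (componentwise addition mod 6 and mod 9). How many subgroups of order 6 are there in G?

|G| = 54 and 6 | 54, so subgroups of order 6 are possible by Lagrange.
The subgroups of order 6 are: {(0,0), (0,3), (0,6), (3,0), (3,3), (3,6)}; {(0,0), (1,0), (2,0), (3,0), (4,0), (5,0)}; {(0,0), (1,3), (2,6), (3,0), (4,3), (5,6)}; {(0,0), (1,6), (2,3), (3,0), (4,6), (5,3)}.
So G has 4 subgroups of order 6.

4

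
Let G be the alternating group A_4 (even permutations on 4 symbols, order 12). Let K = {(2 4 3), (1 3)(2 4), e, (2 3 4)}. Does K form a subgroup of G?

No

Closure fails: (2 4 3) ∘ (1 3)(2 4) = (1 2 3) ∉ K. So K is not a subgroup.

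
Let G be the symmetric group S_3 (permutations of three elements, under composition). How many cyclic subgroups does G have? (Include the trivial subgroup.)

5

Group the elements of G by the cyclic subgroup they generate; each cyclic subgroup of order d accounts for φ(d) elements.
Cyclic subgroups by order — order 1: 1; order 2: 3; order 3: 1.
Total: 5.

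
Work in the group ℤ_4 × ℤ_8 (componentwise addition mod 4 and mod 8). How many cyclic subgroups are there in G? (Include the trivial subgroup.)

Each element a generates a cyclic subgroup ⟨a⟩; distinct elements may generate the same one (a cyclic group of order d has φ(d) generators).
Cyclic subgroups by order — order 1: 1; order 2: 3; order 4: 6; order 8: 4.
Total: 14.

14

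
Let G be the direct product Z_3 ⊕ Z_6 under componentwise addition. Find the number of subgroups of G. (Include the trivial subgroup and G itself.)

|G| = 18, so by Lagrange every subgroup order divides 18. Divisors: 1, 2, 3, 6, 9, 18.
Subgroups by order — order 1: 1; order 2: 1; order 3: 4; order 6: 4; order 9: 1; order 18: 1.
Total: 1 + 1 + 4 + 4 + 1 + 1 = 12.

12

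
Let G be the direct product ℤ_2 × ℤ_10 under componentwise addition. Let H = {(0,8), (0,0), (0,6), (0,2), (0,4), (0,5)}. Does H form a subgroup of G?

No

|H| = 6 does not divide |G| = 20, so by Lagrange H is not a subgroup.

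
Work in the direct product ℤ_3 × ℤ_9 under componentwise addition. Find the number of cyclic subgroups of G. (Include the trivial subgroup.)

8

Each element a generates a cyclic subgroup ⟨a⟩; distinct elements may generate the same one (a cyclic group of order d has φ(d) generators).
Cyclic subgroups by order — order 1: 1; order 3: 4; order 9: 3.
Total: 8.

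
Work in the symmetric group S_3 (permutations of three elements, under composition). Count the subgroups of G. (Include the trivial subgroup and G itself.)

|G| = 6, so by Lagrange every subgroup order divides 6. Divisors: 1, 2, 3, 6.
Subgroups by order — order 1: 1; order 2: 3; order 3: 1; order 6: 1.
Total: 1 + 3 + 1 + 1 = 6.

6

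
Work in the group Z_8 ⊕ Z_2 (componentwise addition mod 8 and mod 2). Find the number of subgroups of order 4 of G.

|G| = 16 and 4 | 16, so subgroups of order 4 are possible by Lagrange.
The subgroups of order 4 are: {(0,0), (0,1), (4,0), (4,1)}; {(0,0), (2,0), (4,0), (6,0)}; {(0,0), (2,1), (4,0), (6,1)}.
So G has 3 subgroups of order 4.

3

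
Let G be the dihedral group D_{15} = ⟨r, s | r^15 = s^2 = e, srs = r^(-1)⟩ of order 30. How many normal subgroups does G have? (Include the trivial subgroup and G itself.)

5

G has 28 subgroups. Checking conjugation-invariance by order — order 1: 1/1 normal; order 2: 0/15 normal; order 3: 1/1 normal; order 5: 1/1 normal; order 6: 0/5 normal; order 10: 0/3 normal; order 15: 1/1 normal; order 30: 1/1 normal.
Total normal subgroups: 5.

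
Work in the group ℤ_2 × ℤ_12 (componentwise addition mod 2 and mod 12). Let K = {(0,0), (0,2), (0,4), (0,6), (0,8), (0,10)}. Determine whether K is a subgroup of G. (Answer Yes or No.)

|K| = 6 divides |G| = 24, consistent with Lagrange.
K contains the identity, every element's inverse is in K, and K is closed under +: it is a subgroup.
In fact K = ⟨(0,2)⟩.

Yes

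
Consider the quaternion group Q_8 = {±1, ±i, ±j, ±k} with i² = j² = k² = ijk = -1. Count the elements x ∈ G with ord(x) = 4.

6

The elements of order 4 are: i, -i, j, -j, k, -k.
That's 6.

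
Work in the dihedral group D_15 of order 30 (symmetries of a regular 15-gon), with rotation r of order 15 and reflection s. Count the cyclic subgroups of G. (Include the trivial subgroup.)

19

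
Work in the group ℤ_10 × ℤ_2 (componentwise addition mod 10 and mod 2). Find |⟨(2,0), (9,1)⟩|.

10

|⟨(2,0)⟩| = 5 and |⟨(9,1)⟩| = 10, so |H| is a multiple of lcm(5, 10) = 10 and divides |G| = 20.
Closing under the operation: H = {(0,0), (1,1), (2,0), (3,1), (4,0), (5,1), (6,0), (7,1), (8,0), (9,1)}, so |H| = 10.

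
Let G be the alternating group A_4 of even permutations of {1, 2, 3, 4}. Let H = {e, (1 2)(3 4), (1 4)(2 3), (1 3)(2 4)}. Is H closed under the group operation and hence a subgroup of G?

Yes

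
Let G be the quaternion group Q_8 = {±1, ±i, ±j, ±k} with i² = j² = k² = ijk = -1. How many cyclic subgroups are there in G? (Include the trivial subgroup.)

5

Group the elements of G by the cyclic subgroup they generate; each cyclic subgroup of order d accounts for φ(d) elements.
Cyclic subgroups by order — order 1: 1; order 2: 1; order 4: 3.
Total: 5.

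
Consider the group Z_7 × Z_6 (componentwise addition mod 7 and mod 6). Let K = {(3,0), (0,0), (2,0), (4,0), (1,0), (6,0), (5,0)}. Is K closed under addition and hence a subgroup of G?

|K| = 7 divides |G| = 42, consistent with Lagrange.
K contains the identity, every element's inverse is in K, and K is closed under +: it is a subgroup.
In fact K = ⟨(4,0)⟩.

Yes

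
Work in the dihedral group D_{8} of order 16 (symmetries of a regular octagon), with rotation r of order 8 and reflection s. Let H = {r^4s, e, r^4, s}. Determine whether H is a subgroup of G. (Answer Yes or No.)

Yes

|H| = 4 divides |G| = 16, consistent with Lagrange.
H contains the identity, every element's inverse is in H, and H is closed under ·: it is a subgroup.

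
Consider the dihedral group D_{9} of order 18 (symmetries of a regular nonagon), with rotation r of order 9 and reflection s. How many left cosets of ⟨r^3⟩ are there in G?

|⟨r^3⟩| = 3 and |G| = 18.
By Lagrange, [G : H] = |G|/|H| = 18/3 = 6.

6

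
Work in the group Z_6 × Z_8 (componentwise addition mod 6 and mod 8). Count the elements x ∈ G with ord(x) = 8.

8

An element (a,b) has order lcm(ord(a), ord(b)); count pairs with lcm equal to 8.
Enumerating gives 8 such elements.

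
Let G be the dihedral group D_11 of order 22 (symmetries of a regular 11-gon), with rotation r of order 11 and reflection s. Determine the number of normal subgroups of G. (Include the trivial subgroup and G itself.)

G has 14 subgroups. Checking conjugation-invariance by order — order 1: 1/1 normal; order 2: 0/11 normal; order 11: 1/1 normal; order 22: 1/1 normal.
Total normal subgroups: 3.

3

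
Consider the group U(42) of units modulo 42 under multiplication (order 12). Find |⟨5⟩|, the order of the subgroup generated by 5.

6

Compute successive powers of 5 mod 42: 5, 25, 41, 37, 17, 1; 5^6 ≡ 1 (mod 42).
So |⟨5⟩| = 6.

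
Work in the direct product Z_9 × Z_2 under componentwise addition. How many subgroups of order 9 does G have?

1

|G| = 18 and 9 | 18, so subgroups of order 9 are possible by Lagrange.
The subgroups of order 9 are: {(0,0), (1,0), (2,0), (3,0), (4,0), (5,0), (6,0), (7,0), (8,0)}.
So G has 1 subgroup of order 9.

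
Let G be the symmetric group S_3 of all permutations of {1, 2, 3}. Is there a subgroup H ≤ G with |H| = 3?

3 | 6. A subgroup of order 3 is {e, (1 2 3), (1 3 2)}.

Yes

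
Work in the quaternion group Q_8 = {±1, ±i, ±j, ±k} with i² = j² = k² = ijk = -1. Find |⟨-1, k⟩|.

4

|⟨-1⟩| = 2 and |⟨k⟩| = 4, so |H| is a multiple of lcm(2, 4) = 4 and divides |G| = 8.
Closing under the operation: H = {1, -1, k, -k}, so |H| = 4.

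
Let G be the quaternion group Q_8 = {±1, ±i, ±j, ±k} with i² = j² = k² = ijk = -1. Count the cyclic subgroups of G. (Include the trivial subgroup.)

Each element a generates a cyclic subgroup ⟨a⟩; distinct elements may generate the same one (a cyclic group of order d has φ(d) generators).
Cyclic subgroups by order — order 1: 1; order 2: 1; order 4: 3.
Total: 5.

5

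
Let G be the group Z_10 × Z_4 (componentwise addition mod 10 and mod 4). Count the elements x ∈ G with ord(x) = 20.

16

An element (a,b) has order lcm(ord(a), ord(b)); count pairs with lcm equal to 20.
Enumerating gives 16 such elements.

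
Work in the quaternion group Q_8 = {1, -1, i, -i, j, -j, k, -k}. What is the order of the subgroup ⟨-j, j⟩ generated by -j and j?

|⟨-j⟩| = 4 and |⟨j⟩| = 4, so |H| is a multiple of lcm(4, 4) = 4 and divides |G| = 8.
Closing under the operation: H = {1, -1, j, -j}, so |H| = 4.

4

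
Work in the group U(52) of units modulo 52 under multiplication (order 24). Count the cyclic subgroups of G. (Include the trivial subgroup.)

12

Each element a generates a cyclic subgroup ⟨a⟩; distinct elements may generate the same one (a cyclic group of order d has φ(d) generators).
Cyclic subgroups by order — order 1: 1; order 2: 3; order 3: 1; order 4: 2; order 6: 3; order 12: 2.
Total: 12.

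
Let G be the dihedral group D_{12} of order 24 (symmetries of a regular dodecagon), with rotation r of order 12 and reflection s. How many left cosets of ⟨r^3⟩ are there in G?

6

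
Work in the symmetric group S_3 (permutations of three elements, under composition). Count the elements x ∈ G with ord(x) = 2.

3

The elements of order 2 are: (2 3), (1 2), (1 3).
That's 3.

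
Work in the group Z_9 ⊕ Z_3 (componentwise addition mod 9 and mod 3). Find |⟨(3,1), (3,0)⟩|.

|⟨(3,1)⟩| = 3 and |⟨(3,0)⟩| = 3, so |H| is a multiple of lcm(3, 3) = 3 and divides |G| = 27.
Closing under the operation: H = {(0,0), (0,1), (0,2), (3,0), (3,1), (3,2), (6,0), (6,1), (6,2)}, so |H| = 9.

9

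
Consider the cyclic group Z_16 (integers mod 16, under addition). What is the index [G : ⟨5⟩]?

1

|⟨5⟩| = 16 and |G| = 16.
By Lagrange, [G : H] = |G|/|H| = 16/16 = 1.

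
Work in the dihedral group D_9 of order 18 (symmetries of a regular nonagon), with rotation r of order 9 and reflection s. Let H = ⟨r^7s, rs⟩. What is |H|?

6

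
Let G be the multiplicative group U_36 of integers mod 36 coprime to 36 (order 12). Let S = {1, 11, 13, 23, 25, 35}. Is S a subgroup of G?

Yes

|S| = 6 divides |G| = 12, consistent with Lagrange.
S contains the identity, every element's inverse is in S, and S is closed under ·: it is a subgroup.
In fact S = ⟨23⟩.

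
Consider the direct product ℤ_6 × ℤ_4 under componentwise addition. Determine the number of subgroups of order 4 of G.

3

|G| = 24 and 4 | 24, so subgroups of order 4 are possible by Lagrange.
The subgroups of order 4 are: {(0,0), (0,1), (0,2), (0,3)}; {(0,0), (0,2), (3,0), (3,2)}; {(0,0), (0,2), (3,1), (3,3)}.
So G has 3 subgroups of order 4.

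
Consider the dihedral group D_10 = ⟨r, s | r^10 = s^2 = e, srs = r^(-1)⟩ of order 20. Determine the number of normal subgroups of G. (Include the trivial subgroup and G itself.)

G has 22 subgroups. Checking conjugation-invariance by order — order 1: 1/1 normal; order 2: 1/11 normal; order 4: 0/5 normal; order 5: 1/1 normal; order 10: 3/3 normal; order 20: 1/1 normal.
Total normal subgroups: 7.

7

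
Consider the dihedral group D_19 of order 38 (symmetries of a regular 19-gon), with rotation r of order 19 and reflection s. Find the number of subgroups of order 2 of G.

19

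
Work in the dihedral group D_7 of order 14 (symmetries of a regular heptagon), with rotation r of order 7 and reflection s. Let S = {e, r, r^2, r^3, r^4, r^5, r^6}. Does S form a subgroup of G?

Yes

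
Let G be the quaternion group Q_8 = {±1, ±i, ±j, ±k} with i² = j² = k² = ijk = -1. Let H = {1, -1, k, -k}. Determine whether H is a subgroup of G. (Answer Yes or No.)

Yes

|H| = 4 divides |G| = 8, consistent with Lagrange.
H contains the identity, every element's inverse is in H, and H is closed under ·: it is a subgroup.
In fact H = ⟨-k⟩.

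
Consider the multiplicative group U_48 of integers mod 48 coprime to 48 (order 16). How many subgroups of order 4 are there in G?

11

|G| = 16 and 4 | 16, so subgroups of order 4 are possible by Lagrange.
The subgroups of order 4 are: {1, 11, 25, 35}; {1, 13, 25, 37}; {1, 7, 17, 23}; {1, 17, 25, 41}; … (11 in all).
So G has 11 subgroups of order 4.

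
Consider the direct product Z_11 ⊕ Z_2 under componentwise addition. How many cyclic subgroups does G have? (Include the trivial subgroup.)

A cyclic subgroup of order d is generated by each of its φ(d) elements of order d, so the cyclic subgroups of order d number (#elements of order d)/φ(d).
Cyclic subgroups by order — order 1: 1; order 2: 1; order 11: 1; order 22: 1.
Total: 4.

4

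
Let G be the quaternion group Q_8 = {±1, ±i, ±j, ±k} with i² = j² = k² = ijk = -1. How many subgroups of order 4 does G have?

|G| = 8 and 4 | 8, so subgroups of order 4 are possible by Lagrange.
The subgroups of order 4 are: {1, -1, i, -i}; {1, -1, j, -j}; {1, -1, k, -k}.
So G has 3 subgroups of order 4.

3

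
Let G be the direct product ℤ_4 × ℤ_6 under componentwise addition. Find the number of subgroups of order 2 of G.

|G| = 24 and 2 | 24, so subgroups of order 2 are possible by Lagrange.
The subgroups of order 2 are: {(0,0), (0,3)}; {(0,0), (2,0)}; {(0,0), (2,3)}.
So G has 3 subgroups of order 2.

3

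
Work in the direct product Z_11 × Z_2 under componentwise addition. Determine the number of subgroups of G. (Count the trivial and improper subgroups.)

|G| = 22, so by Lagrange every subgroup order divides 22. Divisors: 1, 2, 11, 22.
Subgroups by order — order 1: 1; order 2: 1; order 11: 1; order 22: 1.
Total: 1 + 1 + 1 + 1 = 4.

4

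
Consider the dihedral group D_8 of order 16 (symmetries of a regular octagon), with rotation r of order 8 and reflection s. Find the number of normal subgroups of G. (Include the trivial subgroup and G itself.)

G has 19 subgroups. Checking conjugation-invariance by order — order 1: 1/1 normal; order 2: 1/9 normal; order 4: 1/5 normal; order 8: 3/3 normal; order 16: 1/1 normal.
Total normal subgroups: 7.

7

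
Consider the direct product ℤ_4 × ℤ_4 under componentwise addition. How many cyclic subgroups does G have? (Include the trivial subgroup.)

10

Each element a generates a cyclic subgroup ⟨a⟩; distinct elements may generate the same one (a cyclic group of order d has φ(d) generators).
Cyclic subgroups by order — order 1: 1; order 2: 3; order 4: 6.
Total: 10.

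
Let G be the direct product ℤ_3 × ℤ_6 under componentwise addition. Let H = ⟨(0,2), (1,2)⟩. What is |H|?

|⟨(0,2)⟩| = 3 and |⟨(1,2)⟩| = 3, so |H| is a multiple of lcm(3, 3) = 3 and divides |G| = 18.
Closing under the operation: H = {(0,0), (0,2), (0,4), (1,0), (1,2), (1,4), (2,0), (2,2), (2,4)}, so |H| = 9.

9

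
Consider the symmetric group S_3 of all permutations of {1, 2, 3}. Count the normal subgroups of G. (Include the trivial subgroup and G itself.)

G has 6 subgroups. Checking conjugation-invariance by order — order 1: 1/1 normal; order 2: 0/3 normal; order 3: 1/1 normal; order 6: 1/1 normal.
Total normal subgroups: 3.

3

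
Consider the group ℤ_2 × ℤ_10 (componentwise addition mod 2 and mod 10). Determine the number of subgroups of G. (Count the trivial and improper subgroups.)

|G| = 20, so by Lagrange every subgroup order divides 20. Divisors: 1, 2, 4, 5, 10, 20.
Subgroups by order — order 1: 1; order 2: 3; order 4: 1; order 5: 1; order 10: 3; order 20: 1.
Total: 1 + 3 + 1 + 1 + 3 + 1 = 10.

10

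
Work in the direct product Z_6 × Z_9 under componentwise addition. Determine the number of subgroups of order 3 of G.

|G| = 54 and 3 | 54, so subgroups of order 3 are possible by Lagrange.
The subgroups of order 3 are: {(0,0), (0,3), (0,6)}; {(0,0), (2,0), (4,0)}; {(0,0), (2,3), (4,6)}; {(0,0), (2,6), (4,3)}.
So G has 4 subgroups of order 3.

4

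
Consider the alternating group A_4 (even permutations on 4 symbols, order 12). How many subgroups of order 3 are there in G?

|G| = 12 and 3 | 12, so subgroups of order 3 are possible by Lagrange.
The subgroups of order 3 are: {e, (1 2 3), (1 3 2)}; {e, (1 2 4), (1 4 2)}; {e, (1 3 4), (1 4 3)}; {e, (2 3 4), (2 4 3)}.
So G has 4 subgroups of order 3.

4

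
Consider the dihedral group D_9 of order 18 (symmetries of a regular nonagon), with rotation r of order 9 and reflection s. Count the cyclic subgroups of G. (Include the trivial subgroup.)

A cyclic subgroup of order d is generated by each of its φ(d) elements of order d, so the cyclic subgroups of order d number (#elements of order d)/φ(d).
Cyclic subgroups by order — order 1: 1; order 2: 9; order 3: 1; order 9: 1.
Total: 12.

12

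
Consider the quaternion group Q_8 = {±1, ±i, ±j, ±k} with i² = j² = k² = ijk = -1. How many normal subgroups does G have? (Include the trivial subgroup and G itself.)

6

G has 6 subgroups. Checking conjugation-invariance by order — order 1: 1/1 normal; order 2: 1/1 normal; order 4: 3/3 normal; order 8: 1/1 normal.
Total normal subgroups: 6.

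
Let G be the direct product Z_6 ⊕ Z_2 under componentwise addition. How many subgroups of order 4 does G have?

|G| = 12 and 4 | 12, so subgroups of order 4 are possible by Lagrange.
The subgroups of order 4 are: {(0,0), (0,1), (3,0), (3,1)}.
So G has 1 subgroup of order 4.

1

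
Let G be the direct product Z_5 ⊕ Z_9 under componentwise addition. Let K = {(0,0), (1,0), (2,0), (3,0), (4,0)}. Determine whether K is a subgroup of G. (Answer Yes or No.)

|K| = 5 divides |G| = 45, consistent with Lagrange.
K contains the identity, every element's inverse is in K, and K is closed under +: it is a subgroup.
In fact K = ⟨(4,0)⟩.

Yes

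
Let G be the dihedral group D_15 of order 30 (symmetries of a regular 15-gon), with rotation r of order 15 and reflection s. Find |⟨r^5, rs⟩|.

6

|⟨r^5⟩| = 3 and |⟨rs⟩| = 2, so |H| is a multiple of lcm(3, 2) = 6 and divides |G| = 30.
Closing under the operation: H = {e, r^5, r^10, rs, r^6s, r^11s}, so |H| = 6.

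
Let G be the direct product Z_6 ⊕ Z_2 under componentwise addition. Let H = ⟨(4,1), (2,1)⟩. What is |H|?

|⟨(4,1)⟩| = 6 and |⟨(2,1)⟩| = 6, so |H| is a multiple of lcm(6, 6) = 6 and divides |G| = 12.
Closing under the operation: H = {(0,0), (0,1), (2,0), (2,1), (4,0), (4,1)}, so |H| = 6.

6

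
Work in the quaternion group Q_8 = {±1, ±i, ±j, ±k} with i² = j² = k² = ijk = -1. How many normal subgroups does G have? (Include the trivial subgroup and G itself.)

6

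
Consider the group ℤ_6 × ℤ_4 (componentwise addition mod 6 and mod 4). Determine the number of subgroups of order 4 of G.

3

|G| = 24 and 4 | 24, so subgroups of order 4 are possible by Lagrange.
The subgroups of order 4 are: {(0,0), (0,1), (0,2), (0,3)}; {(0,0), (0,2), (3,0), (3,2)}; {(0,0), (0,2), (3,1), (3,3)}.
So G has 3 subgroups of order 4.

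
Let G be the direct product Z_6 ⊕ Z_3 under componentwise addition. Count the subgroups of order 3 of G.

4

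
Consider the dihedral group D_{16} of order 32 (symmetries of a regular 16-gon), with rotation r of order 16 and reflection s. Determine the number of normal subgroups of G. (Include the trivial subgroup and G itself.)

8

G has 36 subgroups. Checking conjugation-invariance by order — order 1: 1/1 normal; order 2: 1/17 normal; order 4: 1/9 normal; order 8: 1/5 normal; order 16: 3/3 normal; order 32: 1/1 normal.
Total normal subgroups: 8.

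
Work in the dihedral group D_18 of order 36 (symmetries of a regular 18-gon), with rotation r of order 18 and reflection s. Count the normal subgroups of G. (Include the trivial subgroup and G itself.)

9

G has 45 subgroups. Checking conjugation-invariance by order — order 1: 1/1 normal; order 2: 1/19 normal; order 3: 1/1 normal; order 4: 0/9 normal; order 6: 1/7 normal; order 9: 1/1 normal; order 12: 0/3 normal; order 18: 3/3 normal; order 36: 1/1 normal.
Total normal subgroups: 9.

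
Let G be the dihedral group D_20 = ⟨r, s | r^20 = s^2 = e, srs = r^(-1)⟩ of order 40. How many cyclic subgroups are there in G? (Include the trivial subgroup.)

26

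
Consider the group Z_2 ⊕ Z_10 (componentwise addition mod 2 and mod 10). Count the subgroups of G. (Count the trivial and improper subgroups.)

10

|G| = 20, so by Lagrange every subgroup order divides 20. Divisors: 1, 2, 4, 5, 10, 20.
Subgroups by order — order 1: 1; order 2: 3; order 4: 1; order 5: 1; order 10: 3; order 20: 1.
Total: 1 + 3 + 1 + 1 + 3 + 1 = 10.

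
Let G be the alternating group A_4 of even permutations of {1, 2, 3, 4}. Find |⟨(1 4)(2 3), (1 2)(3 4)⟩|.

4

|⟨(1 4)(2 3)⟩| = 2 and |⟨(1 2)(3 4)⟩| = 2, so |H| is a multiple of lcm(2, 2) = 2 and divides |G| = 12.
Closing under the operation: H = {e, (1 2)(3 4), (1 3)(2 4), (1 4)(2 3)}, so |H| = 4.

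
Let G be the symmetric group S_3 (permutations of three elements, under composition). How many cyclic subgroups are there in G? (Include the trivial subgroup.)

Group the elements of G by the cyclic subgroup they generate; each cyclic subgroup of order d accounts for φ(d) elements.
Cyclic subgroups by order — order 1: 1; order 2: 3; order 3: 1.
Total: 5.

5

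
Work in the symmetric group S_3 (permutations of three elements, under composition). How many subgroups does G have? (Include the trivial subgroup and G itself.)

6

|G| = 6, so by Lagrange every subgroup order divides 6. Divisors: 1, 2, 3, 6.
Subgroups by order — order 1: 1; order 2: 3; order 3: 1; order 6: 1.
Total: 1 + 3 + 1 + 1 = 6.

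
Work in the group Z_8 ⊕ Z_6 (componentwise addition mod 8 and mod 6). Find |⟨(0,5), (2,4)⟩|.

|⟨(0,5)⟩| = 6 and |⟨(2,4)⟩| = 12, so |H| is a multiple of lcm(6, 12) = 12 and divides |G| = 48.
Closing under the operation: H = {(0,0), (0,1), (0,2), (0,3), (0,4), (0,5), (2,0), (2,1), (2,2), (2,3), (2,4), (2,5), (4,0), (4,1), (4,2), (4,3), (4,4), (4,5), (6,0), (6,1), (6,2), (6,3), (6,4), (6,5)}, so |H| = 24.

24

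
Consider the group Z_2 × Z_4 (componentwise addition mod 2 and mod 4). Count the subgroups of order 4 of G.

3

|G| = 8 and 4 | 8, so subgroups of order 4 are possible by Lagrange.
The subgroups of order 4 are: {(0,0), (0,1), (0,2), (0,3)}; {(0,0), (0,2), (1,0), (1,2)}; {(0,0), (0,2), (1,1), (1,3)}.
So G has 3 subgroups of order 4.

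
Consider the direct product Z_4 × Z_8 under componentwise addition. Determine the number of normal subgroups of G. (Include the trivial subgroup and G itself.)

G is abelian, so every subgroup is normal.
G has 22 subgroups in total, hence 22 normal subgroups.

22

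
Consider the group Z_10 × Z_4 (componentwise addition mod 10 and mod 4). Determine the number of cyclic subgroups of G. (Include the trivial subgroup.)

12

Each element a generates a cyclic subgroup ⟨a⟩; distinct elements may generate the same one (a cyclic group of order d has φ(d) generators).
Cyclic subgroups by order — order 1: 1; order 2: 3; order 4: 2; order 5: 1; order 10: 3; order 20: 2.
Total: 12.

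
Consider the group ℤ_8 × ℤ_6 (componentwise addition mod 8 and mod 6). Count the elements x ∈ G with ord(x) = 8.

8

An element (a,b) has order lcm(ord(a), ord(b)); count pairs with lcm equal to 8.
Enumerating gives 8 such elements.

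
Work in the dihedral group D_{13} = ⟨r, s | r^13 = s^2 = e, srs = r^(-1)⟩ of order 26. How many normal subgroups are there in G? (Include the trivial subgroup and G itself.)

G has 16 subgroups. Checking conjugation-invariance by order — order 1: 1/1 normal; order 2: 0/13 normal; order 13: 1/1 normal; order 26: 1/1 normal.
Total normal subgroups: 3.

3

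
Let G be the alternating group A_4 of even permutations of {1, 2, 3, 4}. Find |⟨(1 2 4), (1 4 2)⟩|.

|⟨(1 2 4)⟩| = 3 and |⟨(1 4 2)⟩| = 3, so |H| is a multiple of lcm(3, 3) = 3 and divides |G| = 12.
Closing under the operation: H = {e, (1 2 4), (1 4 2)}, so |H| = 3.

3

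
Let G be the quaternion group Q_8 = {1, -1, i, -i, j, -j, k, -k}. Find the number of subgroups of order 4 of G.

3

|G| = 8 and 4 | 8, so subgroups of order 4 are possible by Lagrange.
The subgroups of order 4 are: {1, -1, i, -i}; {1, -1, j, -j}; {1, -1, k, -k}.
So G has 3 subgroups of order 4.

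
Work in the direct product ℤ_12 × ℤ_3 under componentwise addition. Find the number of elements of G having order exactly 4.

2

An element (a,b) has order lcm(ord(a), ord(b)); count pairs with lcm equal to 4.
Enumerating gives 2 such elements.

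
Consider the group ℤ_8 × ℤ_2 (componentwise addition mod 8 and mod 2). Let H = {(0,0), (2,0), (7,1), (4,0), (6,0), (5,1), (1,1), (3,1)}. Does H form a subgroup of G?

Yes

|H| = 8 divides |G| = 16, consistent with Lagrange.
H contains the identity, every element's inverse is in H, and H is closed under +: it is a subgroup.
In fact H = ⟨(7,1)⟩.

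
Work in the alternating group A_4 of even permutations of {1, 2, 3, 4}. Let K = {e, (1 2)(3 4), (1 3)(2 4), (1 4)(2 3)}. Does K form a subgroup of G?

Yes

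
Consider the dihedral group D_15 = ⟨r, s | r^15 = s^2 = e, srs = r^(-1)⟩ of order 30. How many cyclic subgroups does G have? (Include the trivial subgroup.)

Each element a generates a cyclic subgroup ⟨a⟩; distinct elements may generate the same one (a cyclic group of order d has φ(d) generators).
Cyclic subgroups by order — order 1: 1; order 2: 15; order 3: 1; order 5: 1; order 15: 1.
Total: 19.

19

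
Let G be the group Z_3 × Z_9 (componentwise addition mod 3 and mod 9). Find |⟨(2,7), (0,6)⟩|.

9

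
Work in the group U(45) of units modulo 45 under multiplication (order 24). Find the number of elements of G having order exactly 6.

The elements of order 6 are: 4, 11, 14, 29, 34, 41.
That's 6.

6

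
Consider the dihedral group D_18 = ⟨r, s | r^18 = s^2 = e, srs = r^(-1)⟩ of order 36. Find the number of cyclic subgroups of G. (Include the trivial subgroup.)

24

Group the elements of G by the cyclic subgroup they generate; each cyclic subgroup of order d accounts for φ(d) elements.
Cyclic subgroups by order — order 1: 1; order 2: 19; order 3: 1; order 6: 1; order 9: 1; order 18: 1.
Total: 24.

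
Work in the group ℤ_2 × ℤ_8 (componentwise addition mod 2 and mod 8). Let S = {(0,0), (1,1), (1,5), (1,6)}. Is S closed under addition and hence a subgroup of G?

(1,6) ∈ S but its inverse (1,2) ∉ S, so S is not a subgroup.

No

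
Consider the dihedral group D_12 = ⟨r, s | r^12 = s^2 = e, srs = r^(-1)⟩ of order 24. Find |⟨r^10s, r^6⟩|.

|⟨r^10s⟩| = 2 and |⟨r^6⟩| = 2, so |H| is a multiple of lcm(2, 2) = 2 and divides |G| = 24.
Closing under the operation: H = {e, r^6, r^4s, r^10s}, so |H| = 4.

4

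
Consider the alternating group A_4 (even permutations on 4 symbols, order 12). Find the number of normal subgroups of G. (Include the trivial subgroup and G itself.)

3

G has 10 subgroups. Checking conjugation-invariance by order — order 1: 1/1 normal; order 2: 0/3 normal; order 3: 0/4 normal; order 4: 1/1 normal; order 12: 1/1 normal.
Total normal subgroups: 3.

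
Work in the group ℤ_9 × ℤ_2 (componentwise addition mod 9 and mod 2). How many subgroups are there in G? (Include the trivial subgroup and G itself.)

6

|G| = 18, so by Lagrange every subgroup order divides 18. Divisors: 1, 2, 3, 6, 9, 18.
Subgroups by order — order 1: 1; order 2: 1; order 3: 1; order 6: 1; order 9: 1; order 18: 1.
Total: 1 + 1 + 1 + 1 + 1 + 1 = 6.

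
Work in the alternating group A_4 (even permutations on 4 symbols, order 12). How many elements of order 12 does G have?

0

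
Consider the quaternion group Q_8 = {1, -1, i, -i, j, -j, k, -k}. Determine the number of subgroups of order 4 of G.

3

|G| = 8 and 4 | 8, so subgroups of order 4 are possible by Lagrange.
The subgroups of order 4 are: {1, -1, i, -i}; {1, -1, j, -j}; {1, -1, k, -k}.
So G has 3 subgroups of order 4.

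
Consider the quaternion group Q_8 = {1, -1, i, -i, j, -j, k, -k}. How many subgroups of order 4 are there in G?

3

|G| = 8 and 4 | 8, so subgroups of order 4 are possible by Lagrange.
The subgroups of order 4 are: {1, -1, i, -i}; {1, -1, j, -j}; {1, -1, k, -k}.
So G has 3 subgroups of order 4.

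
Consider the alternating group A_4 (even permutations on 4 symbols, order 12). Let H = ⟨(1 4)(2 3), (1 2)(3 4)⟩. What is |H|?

4

|⟨(1 4)(2 3)⟩| = 2 and |⟨(1 2)(3 4)⟩| = 2, so |H| is a multiple of lcm(2, 2) = 2 and divides |G| = 12.
Closing under the operation: H = {e, (1 2)(3 4), (1 3)(2 4), (1 4)(2 3)}, so |H| = 4.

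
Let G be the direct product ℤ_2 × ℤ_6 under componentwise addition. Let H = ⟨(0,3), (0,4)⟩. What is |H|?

|⟨(0,3)⟩| = 2 and |⟨(0,4)⟩| = 3, so |H| is a multiple of lcm(2, 3) = 6 and divides |G| = 12.
Closing under the operation: H = {(0,0), (0,1), (0,2), (0,3), (0,4), (0,5)}, so |H| = 6.

6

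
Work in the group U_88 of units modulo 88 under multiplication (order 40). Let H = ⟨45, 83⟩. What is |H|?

|⟨45⟩| = 2 and |⟨83⟩| = 10, so |H| is a multiple of lcm(2, 10) = 10 and divides |G| = 40.
Closing under the operation: H = {1, 5, 7, 9, 19, 25, 35, 37, 39, 43, 45, 49, 51, 53, 63, 69, 79, 81, 83, 87}, so |H| = 20.

20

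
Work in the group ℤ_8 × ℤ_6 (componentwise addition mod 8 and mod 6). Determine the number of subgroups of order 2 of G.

|G| = 48 and 2 | 48, so subgroups of order 2 are possible by Lagrange.
The subgroups of order 2 are: {(0,0), (0,3)}; {(0,0), (4,0)}; {(0,0), (4,3)}.
So G has 3 subgroups of order 2.

3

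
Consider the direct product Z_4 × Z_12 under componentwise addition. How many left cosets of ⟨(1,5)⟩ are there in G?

4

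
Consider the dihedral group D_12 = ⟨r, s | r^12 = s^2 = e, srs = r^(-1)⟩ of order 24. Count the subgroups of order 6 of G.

|G| = 24 and 6 | 24, so subgroups of order 6 are possible by Lagrange.
The subgroups of order 6 are: {e, r^2, r^4, r^6, r^8, r^10}; {e, r^4, r^8, r^2s, r^6s, r^10s}; {e, r^4, r^8, r^3s, r^7s, r^11s}; {e, r^4, r^8, s, r^4s, r^8s}; … (5 in all).
So G has 5 subgroups of order 6.

5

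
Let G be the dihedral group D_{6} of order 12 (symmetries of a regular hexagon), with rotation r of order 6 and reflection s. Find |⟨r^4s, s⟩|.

|⟨r^4s⟩| = 2 and |⟨s⟩| = 2, so |H| is a multiple of lcm(2, 2) = 2 and divides |G| = 12.
Closing under the operation: H = {e, r^2, r^4, s, r^2s, r^4s}, so |H| = 6.

6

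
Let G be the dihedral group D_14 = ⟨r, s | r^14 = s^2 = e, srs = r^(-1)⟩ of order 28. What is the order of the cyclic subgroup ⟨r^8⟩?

7

Computing powers of r^8: the smallest k with (r^8)^k = e is k = 7.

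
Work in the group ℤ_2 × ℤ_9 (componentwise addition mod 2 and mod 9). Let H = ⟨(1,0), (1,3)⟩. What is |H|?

6

|⟨(1,0)⟩| = 2 and |⟨(1,3)⟩| = 6, so |H| is a multiple of lcm(2, 6) = 6 and divides |G| = 18.
Closing under the operation: H = {(0,0), (0,3), (0,6), (1,0), (1,3), (1,6)}, so |H| = 6.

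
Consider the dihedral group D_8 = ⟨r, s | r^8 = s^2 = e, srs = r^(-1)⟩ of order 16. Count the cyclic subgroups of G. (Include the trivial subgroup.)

Each element a generates a cyclic subgroup ⟨a⟩; distinct elements may generate the same one (a cyclic group of order d has φ(d) generators).
Cyclic subgroups by order — order 1: 1; order 2: 9; order 4: 1; order 8: 1.
Total: 12.

12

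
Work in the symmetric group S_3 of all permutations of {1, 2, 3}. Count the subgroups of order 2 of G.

|G| = 6 and 2 | 6, so subgroups of order 2 are possible by Lagrange.
The subgroups of order 2 are: {e, (1 2)}; {e, (1 3)}; {e, (2 3)}.
So G has 3 subgroups of order 2.

3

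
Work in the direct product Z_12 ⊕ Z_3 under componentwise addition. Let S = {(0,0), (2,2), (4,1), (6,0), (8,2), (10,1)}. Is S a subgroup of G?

Yes

|S| = 6 divides |G| = 36, consistent with Lagrange.
S contains the identity, every element's inverse is in S, and S is closed under +: it is a subgroup.
In fact S = ⟨(10,1)⟩.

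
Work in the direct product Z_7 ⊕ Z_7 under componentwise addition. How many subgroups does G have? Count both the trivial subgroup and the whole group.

|G| = 49, so by Lagrange every subgroup order divides 49. Divisors: 1, 7, 49.
Subgroups by order — order 1: 1; order 7: 8; order 49: 1.
Total: 1 + 8 + 1 = 10.

10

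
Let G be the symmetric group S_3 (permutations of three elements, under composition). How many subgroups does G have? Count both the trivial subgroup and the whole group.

6

|G| = 6, so by Lagrange every subgroup order divides 6. Divisors: 1, 2, 3, 6.
Subgroups by order — order 1: 1; order 2: 3; order 3: 1; order 6: 1.
Total: 1 + 3 + 1 + 1 = 6.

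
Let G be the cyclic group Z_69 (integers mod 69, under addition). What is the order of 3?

23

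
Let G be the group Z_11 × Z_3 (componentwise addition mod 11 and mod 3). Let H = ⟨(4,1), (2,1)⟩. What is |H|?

|⟨(4,1)⟩| = 33 and |⟨(2,1)⟩| = 33, so |H| is a multiple of lcm(33, 33) = 33 and divides |G| = 33.
Closing {(4,1), (2,1)} under the group operation gives all of G, so |H| = 33.

33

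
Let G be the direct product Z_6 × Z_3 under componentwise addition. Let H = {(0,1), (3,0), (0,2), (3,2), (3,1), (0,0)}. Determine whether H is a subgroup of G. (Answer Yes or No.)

|H| = 6 divides |G| = 18, consistent with Lagrange.
H contains the identity, every element's inverse is in H, and H is closed under +: it is a subgroup.
In fact H = ⟨(3,1)⟩.

Yes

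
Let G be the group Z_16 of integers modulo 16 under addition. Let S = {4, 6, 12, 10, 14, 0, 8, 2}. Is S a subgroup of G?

Yes

|S| = 8 divides |G| = 16, consistent with Lagrange.
S contains the identity, every element's inverse is in S, and S is closed under +: it is a subgroup.
In fact S = ⟨2⟩.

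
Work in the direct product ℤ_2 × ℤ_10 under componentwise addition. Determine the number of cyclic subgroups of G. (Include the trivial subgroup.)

8

Each element a generates a cyclic subgroup ⟨a⟩; distinct elements may generate the same one (a cyclic group of order d has φ(d) generators).
Cyclic subgroups by order — order 1: 1; order 2: 3; order 5: 1; order 10: 3.
Total: 8.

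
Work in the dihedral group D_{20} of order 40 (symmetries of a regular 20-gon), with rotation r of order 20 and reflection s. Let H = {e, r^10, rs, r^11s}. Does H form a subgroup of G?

Yes

|H| = 4 divides |G| = 40, consistent with Lagrange.
H contains the identity, every element's inverse is in H, and H is closed under ·: it is a subgroup.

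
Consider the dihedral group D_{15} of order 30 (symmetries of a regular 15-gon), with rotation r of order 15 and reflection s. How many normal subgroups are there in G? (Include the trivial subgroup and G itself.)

G has 28 subgroups. Checking conjugation-invariance by order — order 1: 1/1 normal; order 2: 0/15 normal; order 3: 1/1 normal; order 5: 1/1 normal; order 6: 0/5 normal; order 10: 0/3 normal; order 15: 1/1 normal; order 30: 1/1 normal.
Total normal subgroups: 5.

5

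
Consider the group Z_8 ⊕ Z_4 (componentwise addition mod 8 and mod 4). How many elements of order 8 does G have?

16

An element (a,b) has order lcm(ord(a), ord(b)); count pairs with lcm equal to 8.
Enumerating gives 16 such elements.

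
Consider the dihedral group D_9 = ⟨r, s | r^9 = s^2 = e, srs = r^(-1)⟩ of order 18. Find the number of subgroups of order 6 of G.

3

|G| = 18 and 6 | 18, so subgroups of order 6 are possible by Lagrange.
The subgroups of order 6 are: {e, r^3, r^6, r^2s, r^5s, r^8s}; {e, r^3, r^6, s, r^3s, r^6s}; {e, r^3, r^6, rs, r^4s, r^7s}.
So G has 3 subgroups of order 6.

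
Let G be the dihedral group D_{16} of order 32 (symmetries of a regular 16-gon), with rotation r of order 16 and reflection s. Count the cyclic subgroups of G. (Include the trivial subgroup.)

Group the elements of G by the cyclic subgroup they generate; each cyclic subgroup of order d accounts for φ(d) elements.
Cyclic subgroups by order — order 1: 1; order 2: 17; order 4: 1; order 8: 1; order 16: 1.
Total: 21.

21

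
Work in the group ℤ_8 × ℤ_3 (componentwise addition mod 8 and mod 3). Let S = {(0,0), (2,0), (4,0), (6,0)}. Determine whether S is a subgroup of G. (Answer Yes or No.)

|S| = 4 divides |G| = 24, consistent with Lagrange.
S contains the identity, every element's inverse is in S, and S is closed under +: it is a subgroup.
In fact S = ⟨(6,0)⟩.

Yes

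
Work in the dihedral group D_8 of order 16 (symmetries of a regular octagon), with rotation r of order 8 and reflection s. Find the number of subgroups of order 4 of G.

5

|G| = 16 and 4 | 16, so subgroups of order 4 are possible by Lagrange.
The subgroups of order 4 are: {e, r^2, r^4, r^6}; {e, r^4, r^2s, r^6s}; {e, r^4, r^3s, r^7s}; {e, r^4, s, r^4s}; … (5 in all).
So G has 5 subgroups of order 4.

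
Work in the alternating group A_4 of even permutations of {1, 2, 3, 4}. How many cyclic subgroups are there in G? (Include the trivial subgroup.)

8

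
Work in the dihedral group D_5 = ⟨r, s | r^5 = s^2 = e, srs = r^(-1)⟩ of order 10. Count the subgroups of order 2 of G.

5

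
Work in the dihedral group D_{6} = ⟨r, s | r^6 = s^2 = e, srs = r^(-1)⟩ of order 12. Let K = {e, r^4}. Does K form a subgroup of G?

No

r^4 ∈ K but its inverse r^2 ∉ K, so K is not a subgroup.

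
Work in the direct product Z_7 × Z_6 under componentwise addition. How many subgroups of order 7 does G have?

|G| = 42 and 7 | 42, so subgroups of order 7 are possible by Lagrange.
The subgroups of order 7 are: {(0,0), (1,0), (2,0), (3,0), (4,0), (5,0), (6,0)}.
So G has 1 subgroup of order 7.

1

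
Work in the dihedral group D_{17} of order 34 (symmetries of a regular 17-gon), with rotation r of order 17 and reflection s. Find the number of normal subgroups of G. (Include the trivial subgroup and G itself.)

3

G has 20 subgroups. Checking conjugation-invariance by order — order 1: 1/1 normal; order 2: 0/17 normal; order 17: 1/1 normal; order 34: 1/1 normal.
Total normal subgroups: 3.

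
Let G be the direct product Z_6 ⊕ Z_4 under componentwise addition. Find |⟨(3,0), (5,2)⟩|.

12

|⟨(3,0)⟩| = 2 and |⟨(5,2)⟩| = 6, so |H| is a multiple of lcm(2, 6) = 6 and divides |G| = 24.
Closing under the operation: H = {(0,0), (0,2), (1,0), (1,2), (2,0), (2,2), (3,0), (3,2), (4,0), (4,2), (5,0), (5,2)}, so |H| = 12.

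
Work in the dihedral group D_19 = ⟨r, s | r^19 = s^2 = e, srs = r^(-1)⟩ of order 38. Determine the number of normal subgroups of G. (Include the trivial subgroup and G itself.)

3

G has 22 subgroups. Checking conjugation-invariance by order — order 1: 1/1 normal; order 2: 0/19 normal; order 19: 1/1 normal; order 38: 1/1 normal.
Total normal subgroups: 3.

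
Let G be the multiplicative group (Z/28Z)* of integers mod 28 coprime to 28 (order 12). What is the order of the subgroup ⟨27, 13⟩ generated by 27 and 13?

4

|⟨27⟩| = 2 and |⟨13⟩| = 2, so |H| is a multiple of lcm(2, 2) = 2 and divides |G| = 12.
Closing under the operation: H = {1, 13, 15, 27}, so |H| = 4.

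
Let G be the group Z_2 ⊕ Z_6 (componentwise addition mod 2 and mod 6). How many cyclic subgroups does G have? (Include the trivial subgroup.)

A cyclic subgroup of order d is generated by each of its φ(d) elements of order d, so the cyclic subgroups of order d number (#elements of order d)/φ(d).
Cyclic subgroups by order — order 1: 1; order 2: 3; order 3: 1; order 6: 3.
Total: 8.

8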